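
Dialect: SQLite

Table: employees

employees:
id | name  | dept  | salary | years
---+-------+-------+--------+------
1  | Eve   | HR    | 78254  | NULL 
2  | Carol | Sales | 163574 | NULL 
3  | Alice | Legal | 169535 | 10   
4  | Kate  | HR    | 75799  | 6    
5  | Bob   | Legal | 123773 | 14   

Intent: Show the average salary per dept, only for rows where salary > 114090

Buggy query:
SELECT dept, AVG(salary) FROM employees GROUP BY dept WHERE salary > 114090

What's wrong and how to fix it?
Bug: WHERE cannot follow GROUP BY

Fix: Place WHERE between FROM and GROUP BY

Corrected query:
SELECT dept, AVG(salary) FROM employees WHERE salary > 114090 GROUP BY dept

Result:
dept  | AVG(salary)
------+------------
Legal | 146654     
Sales | 163574     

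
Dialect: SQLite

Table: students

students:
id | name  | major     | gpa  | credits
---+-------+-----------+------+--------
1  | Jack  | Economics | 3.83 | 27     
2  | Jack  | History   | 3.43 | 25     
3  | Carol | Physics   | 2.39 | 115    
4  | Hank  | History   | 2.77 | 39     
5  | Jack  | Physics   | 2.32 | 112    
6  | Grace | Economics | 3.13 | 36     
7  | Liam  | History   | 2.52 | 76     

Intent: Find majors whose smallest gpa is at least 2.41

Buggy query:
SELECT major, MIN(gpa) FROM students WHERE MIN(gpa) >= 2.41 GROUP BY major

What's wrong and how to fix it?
Bug: MIN() in WHERE is a misuse of aggregate

Fix: Use HAVING for the per-group MIN condition

Corrected query:
SELECT major, MIN(gpa) FROM students GROUP BY major HAVING MIN(gpa) >= 2.41

Result:
major     | MIN(gpa)
----------+---------
Economics | 3.13    
History   | 2.52    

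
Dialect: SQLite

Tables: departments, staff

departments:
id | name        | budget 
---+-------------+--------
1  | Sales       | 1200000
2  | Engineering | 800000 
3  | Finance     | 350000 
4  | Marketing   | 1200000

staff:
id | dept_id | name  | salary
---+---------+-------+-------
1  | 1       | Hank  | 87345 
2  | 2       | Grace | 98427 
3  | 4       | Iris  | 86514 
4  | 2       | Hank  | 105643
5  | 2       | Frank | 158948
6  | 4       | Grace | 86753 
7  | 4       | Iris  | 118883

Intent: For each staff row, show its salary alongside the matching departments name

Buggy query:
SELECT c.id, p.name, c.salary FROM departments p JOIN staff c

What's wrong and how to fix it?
Bug: JOIN with no ON clause produces a cartesian product; every staff row pairs with every departments row

Fix: Specify the join condition linking the foreign key to the parent id

Corrected query:
SELECT c.id, p.name, c.salary FROM departments p JOIN staff c ON c.dept_id = p.id

Result:
id | name        | salary
---+-------------+-------
1  | Sales       | 87345 
2  | Engineering | 98427 
3  | Marketing   | 86514 
4  | Engineering | 105643
5  | Engineering | 158948
6  | Marketing   | 86753 
7  | Marketing   | 118883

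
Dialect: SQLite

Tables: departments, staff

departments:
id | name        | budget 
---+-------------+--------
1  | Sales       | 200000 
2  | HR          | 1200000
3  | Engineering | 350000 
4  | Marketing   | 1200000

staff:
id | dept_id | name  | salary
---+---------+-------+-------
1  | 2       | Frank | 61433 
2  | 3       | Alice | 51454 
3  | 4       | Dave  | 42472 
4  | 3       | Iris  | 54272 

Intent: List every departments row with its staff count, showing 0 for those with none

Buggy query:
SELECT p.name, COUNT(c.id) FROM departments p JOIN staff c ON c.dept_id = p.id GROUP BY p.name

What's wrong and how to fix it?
Bug: An inner join excludes parents with zero children

Fix: Switch to LEFT JOIN to retain unmatched parent rows

Corrected query:
SELECT p.name, COUNT(c.id) FROM departments p LEFT JOIN staff c ON c.dept_id = p.id GROUP BY p.name

Result:
name        | COUNT(c.id)
------------+------------
Engineering | 2          
HR          | 1          
Marketing   | 1          
Sales       | 0          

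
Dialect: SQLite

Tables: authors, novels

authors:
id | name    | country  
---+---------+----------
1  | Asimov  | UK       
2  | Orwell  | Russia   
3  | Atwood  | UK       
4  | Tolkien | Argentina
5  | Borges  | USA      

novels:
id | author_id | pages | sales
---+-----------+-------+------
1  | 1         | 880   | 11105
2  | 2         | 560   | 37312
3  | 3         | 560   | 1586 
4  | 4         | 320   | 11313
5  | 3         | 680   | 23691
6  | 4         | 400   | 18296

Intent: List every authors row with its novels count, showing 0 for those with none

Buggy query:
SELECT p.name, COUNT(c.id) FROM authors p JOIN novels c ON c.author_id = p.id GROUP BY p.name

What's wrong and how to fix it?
Bug: INNER JOIN drops authors rows that have no matching novels rows

Fix: Use LEFT JOIN so parents without children still appear (COUNT(c.id) gives 0)

Corrected query:
SELECT p.name, COUNT(c.id) FROM authors p LEFT JOIN novels c ON c.author_id = p.id GROUP BY p.name

Result:
name    | COUNT(c.id)
--------+------------
Asimov  | 1          
Atwood  | 2          
Borges  | 0          
Orwell  | 1          
Tolkien | 2          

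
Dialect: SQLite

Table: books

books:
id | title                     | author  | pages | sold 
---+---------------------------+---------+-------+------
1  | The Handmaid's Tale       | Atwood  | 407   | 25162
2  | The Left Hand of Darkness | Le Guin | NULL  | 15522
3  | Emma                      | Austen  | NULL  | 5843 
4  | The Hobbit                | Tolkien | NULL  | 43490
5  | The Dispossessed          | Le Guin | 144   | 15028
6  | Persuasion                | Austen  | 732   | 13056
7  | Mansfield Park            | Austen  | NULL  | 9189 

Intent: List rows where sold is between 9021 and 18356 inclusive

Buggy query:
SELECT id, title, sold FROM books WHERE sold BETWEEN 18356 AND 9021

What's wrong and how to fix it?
Bug: The bounds are reversed; BETWEEN a AND b requires a <= b to match anything

Fix: Swap the bounds so the smaller value comes first

Corrected query:
SELECT id, title, sold FROM books WHERE sold BETWEEN 9021 AND 18356

Result:
id | title                     | sold 
---+---------------------------+------
2  | The Left Hand of Darkness | 15522
5  | The Dispossessed          | 15028
6  | Persuasion                | 13056
7  | Mansfield Park            | 9189 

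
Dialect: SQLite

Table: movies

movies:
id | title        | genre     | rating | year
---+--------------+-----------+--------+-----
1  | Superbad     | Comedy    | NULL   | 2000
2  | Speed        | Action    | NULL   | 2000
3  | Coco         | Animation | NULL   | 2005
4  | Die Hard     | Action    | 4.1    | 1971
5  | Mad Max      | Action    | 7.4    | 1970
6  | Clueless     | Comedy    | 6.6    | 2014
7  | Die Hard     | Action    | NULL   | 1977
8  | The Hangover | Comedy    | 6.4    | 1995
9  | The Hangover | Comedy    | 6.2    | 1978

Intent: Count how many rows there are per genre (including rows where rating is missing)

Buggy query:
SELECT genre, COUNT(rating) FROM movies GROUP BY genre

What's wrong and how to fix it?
Bug: COUNT(rating) skips NULLs, so groups with missing rating are undercounted

Fix: Use COUNT(*) to count all rows regardless of NULL

Corrected query:
SELECT genre, COUNT(*) FROM movies GROUP BY genre

Result:
genre     | COUNT(*)
----------+---------
Action    | 4       
Animation | 1       
Comedy    | 4       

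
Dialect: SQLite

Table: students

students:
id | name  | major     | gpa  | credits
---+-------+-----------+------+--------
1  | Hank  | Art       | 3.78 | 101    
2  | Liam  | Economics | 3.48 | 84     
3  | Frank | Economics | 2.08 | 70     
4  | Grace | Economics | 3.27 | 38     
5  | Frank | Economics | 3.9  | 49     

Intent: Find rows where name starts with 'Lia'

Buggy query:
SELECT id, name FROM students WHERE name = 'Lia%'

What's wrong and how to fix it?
Bug: Wildcards only work with LIKE; '=' treats '%' as a literal character

Fix: Use LIKE for wildcard pattern matching

Corrected query:
SELECT id, name FROM students WHERE name LIKE 'Lia%'

Result:
id | name
---+-----
2  | Liam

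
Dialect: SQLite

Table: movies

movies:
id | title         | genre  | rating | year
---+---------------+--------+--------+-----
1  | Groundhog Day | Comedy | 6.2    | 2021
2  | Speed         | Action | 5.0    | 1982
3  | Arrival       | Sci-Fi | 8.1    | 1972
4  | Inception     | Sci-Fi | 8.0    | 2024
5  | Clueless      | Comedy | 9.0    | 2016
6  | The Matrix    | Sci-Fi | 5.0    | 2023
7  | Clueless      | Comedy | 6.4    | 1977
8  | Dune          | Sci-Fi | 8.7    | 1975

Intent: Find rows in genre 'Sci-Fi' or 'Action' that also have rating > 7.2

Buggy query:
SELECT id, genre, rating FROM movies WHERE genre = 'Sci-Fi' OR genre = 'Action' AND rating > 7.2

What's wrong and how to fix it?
Bug: Without parentheses, AND is evaluated before OR, so the rating filter only applies to the 'Action' branch

Fix: Group the OR with parentheses (or use IN), then AND the threshold

Corrected query:
SELECT id, genre, rating FROM movies WHERE (genre = 'Sci-Fi' OR genre = 'Action') AND rating > 7.2

Result:
id | genre  | rating
---+--------+-------
3  | Sci-Fi | 8.1   
4  | Sci-Fi | 8     
8  | Sci-Fi | 8.7   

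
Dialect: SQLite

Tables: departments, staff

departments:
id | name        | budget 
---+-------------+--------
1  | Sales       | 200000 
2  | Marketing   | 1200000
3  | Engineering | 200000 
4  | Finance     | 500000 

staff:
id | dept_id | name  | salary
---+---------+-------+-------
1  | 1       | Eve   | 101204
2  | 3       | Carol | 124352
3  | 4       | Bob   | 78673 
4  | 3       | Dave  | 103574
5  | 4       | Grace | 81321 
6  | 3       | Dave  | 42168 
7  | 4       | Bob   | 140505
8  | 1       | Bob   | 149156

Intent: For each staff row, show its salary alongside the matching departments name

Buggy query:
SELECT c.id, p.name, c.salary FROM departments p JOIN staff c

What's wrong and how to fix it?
Bug: JOIN with no ON clause produces a cartesian product; every staff row pairs with every departments row

Fix: Specify the join condition linking the foreign key to the parent id

Corrected query:
SELECT c.id, p.name, c.salary FROM departments p JOIN staff c ON c.dept_id = p.id

Result:
id | name        | salary
---+-------------+-------
1  | Sales       | 101204
2  | Engineering | 124352
3  | Finance     | 78673 
4  | Engineering | 103574
5  | Finance     | 81321 
6  | Engineering | 42168 
7  | Finance     | 140505
8  | Sales       | 149156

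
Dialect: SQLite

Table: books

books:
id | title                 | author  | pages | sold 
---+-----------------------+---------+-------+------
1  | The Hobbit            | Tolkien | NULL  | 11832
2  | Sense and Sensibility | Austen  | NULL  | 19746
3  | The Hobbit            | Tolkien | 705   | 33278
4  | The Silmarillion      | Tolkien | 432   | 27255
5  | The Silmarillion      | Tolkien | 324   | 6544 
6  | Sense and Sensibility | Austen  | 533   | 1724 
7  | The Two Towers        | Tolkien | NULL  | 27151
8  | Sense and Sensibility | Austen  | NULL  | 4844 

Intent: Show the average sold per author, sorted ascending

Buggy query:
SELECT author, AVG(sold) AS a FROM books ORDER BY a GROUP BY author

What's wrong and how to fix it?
Bug: ORDER BY appears before GROUP BY; SQL clause order requires GROUP BY first

Fix: Move ORDER BY to the end, after GROUP BY

Corrected query:
SELECT author, AVG(sold) AS a FROM books GROUP BY author ORDER BY a

Result:
author  | a          
--------+------------
Austen  | 8771.333333
Tolkien | 21212      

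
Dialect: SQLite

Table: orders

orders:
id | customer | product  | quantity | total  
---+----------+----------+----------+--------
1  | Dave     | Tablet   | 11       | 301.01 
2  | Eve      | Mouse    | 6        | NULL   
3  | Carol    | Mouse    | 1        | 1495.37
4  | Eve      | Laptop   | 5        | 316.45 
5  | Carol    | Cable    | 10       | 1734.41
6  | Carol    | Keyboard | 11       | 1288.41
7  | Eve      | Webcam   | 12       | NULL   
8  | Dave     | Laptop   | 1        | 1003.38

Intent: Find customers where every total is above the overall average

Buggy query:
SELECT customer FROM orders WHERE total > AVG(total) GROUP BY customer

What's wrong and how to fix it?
Bug: AVG() is an aggregate; it can't sit directly in WHERE

Fix: Use a subquery for AVG and a HAVING MIN(...) filter so the condition holds for every row in the group

Corrected query:
SELECT customer FROM orders GROUP BY customer HAVING MIN(total) > (SELECT AVG(total) FROM orders)

Result:
customer
--------
Carol   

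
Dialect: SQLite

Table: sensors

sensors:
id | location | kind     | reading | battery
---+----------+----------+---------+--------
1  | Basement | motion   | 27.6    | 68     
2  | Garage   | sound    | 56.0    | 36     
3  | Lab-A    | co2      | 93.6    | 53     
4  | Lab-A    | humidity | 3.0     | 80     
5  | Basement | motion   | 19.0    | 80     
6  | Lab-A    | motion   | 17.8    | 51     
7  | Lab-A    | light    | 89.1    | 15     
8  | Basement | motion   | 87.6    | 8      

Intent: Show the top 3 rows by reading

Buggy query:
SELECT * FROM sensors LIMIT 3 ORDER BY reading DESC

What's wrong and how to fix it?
Bug: ORDER BY cannot follow LIMIT; LIMIT is the final clause

Fix: Sort with ORDER BY, then apply LIMIT

Corrected query:
SELECT * FROM sensors ORDER BY reading DESC LIMIT 3

Result:
id | location | kind   | reading | battery
---+----------+--------+---------+--------
3  | Lab-A    | co2    | 93.6    | 53     
7  | Lab-A    | light  | 89.1    | 15     
8  | Basement | motion | 87.6    | 8      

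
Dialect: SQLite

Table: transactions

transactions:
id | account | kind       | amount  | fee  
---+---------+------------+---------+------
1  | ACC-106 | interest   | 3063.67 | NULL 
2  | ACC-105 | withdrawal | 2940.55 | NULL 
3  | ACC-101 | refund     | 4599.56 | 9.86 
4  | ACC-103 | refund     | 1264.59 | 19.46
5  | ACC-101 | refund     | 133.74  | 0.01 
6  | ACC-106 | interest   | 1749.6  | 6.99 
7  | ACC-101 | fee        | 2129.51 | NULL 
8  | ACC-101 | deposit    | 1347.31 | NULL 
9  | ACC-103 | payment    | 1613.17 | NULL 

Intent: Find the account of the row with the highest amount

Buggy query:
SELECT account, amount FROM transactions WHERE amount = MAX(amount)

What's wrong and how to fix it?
Bug: WHERE is evaluated per row; an aggregate over the whole table isn't defined there

Fix: Use a subquery: WHERE amount = (SELECT MAX(amount) FROM transactions)

Corrected query:
SELECT account, amount FROM transactions WHERE amount = (SELECT MAX(amount) FROM transactions)

Result:
account | amount 
--------+--------
ACC-101 | 4599.56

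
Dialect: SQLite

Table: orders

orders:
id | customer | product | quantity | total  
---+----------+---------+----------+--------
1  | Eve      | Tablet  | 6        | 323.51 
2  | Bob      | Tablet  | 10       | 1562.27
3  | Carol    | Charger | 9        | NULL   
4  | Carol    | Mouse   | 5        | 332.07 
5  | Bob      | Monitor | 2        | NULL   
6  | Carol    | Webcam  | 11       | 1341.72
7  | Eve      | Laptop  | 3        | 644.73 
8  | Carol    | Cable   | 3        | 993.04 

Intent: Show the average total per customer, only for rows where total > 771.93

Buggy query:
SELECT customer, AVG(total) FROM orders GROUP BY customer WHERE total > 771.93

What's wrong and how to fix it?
Bug: Row-level WHERE must come before GROUP BY in the clause order

Fix: Place WHERE between FROM and GROUP BY

Corrected query:
SELECT customer, AVG(total) FROM orders WHERE total > 771.93 GROUP BY customer

Result:
customer | AVG(total)
---------+-----------
Bob      | 1562.27   
Carol    | 1167.38   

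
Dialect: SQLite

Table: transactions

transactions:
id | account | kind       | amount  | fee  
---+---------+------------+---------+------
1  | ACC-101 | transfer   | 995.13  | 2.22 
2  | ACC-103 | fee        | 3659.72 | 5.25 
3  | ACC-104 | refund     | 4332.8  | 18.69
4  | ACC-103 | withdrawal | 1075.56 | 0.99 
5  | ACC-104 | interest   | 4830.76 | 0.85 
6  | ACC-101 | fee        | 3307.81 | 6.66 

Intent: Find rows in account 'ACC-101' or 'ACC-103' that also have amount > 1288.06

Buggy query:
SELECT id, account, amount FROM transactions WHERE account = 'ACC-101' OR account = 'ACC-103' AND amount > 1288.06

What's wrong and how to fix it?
Bug: Without parentheses, AND is evaluated before OR, so the amount filter only applies to the 'ACC-103' branch

Fix: Group the OR with parentheses (or use IN), then AND the threshold

Corrected query:
SELECT id, account, amount FROM transactions WHERE (account = 'ACC-101' OR account = 'ACC-103') AND amount > 1288.06

Result:
id | account | amount 
---+---------+--------
2  | ACC-103 | 3659.72
6  | ACC-101 | 3307.81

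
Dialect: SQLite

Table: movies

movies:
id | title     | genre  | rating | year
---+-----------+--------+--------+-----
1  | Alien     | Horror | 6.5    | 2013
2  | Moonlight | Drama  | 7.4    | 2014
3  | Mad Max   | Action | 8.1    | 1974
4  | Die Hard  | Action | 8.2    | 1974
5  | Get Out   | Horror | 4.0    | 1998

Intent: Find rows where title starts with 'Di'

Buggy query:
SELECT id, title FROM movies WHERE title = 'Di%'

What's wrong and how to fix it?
Bug: '=' compares the literal string including the % character; pattern matching needs LIKE

Fix: Use LIKE for wildcard pattern matching

Corrected query:
SELECT id, title FROM movies WHERE title LIKE 'Di%'

Result:
id | title   
---+---------
4  | Die Hard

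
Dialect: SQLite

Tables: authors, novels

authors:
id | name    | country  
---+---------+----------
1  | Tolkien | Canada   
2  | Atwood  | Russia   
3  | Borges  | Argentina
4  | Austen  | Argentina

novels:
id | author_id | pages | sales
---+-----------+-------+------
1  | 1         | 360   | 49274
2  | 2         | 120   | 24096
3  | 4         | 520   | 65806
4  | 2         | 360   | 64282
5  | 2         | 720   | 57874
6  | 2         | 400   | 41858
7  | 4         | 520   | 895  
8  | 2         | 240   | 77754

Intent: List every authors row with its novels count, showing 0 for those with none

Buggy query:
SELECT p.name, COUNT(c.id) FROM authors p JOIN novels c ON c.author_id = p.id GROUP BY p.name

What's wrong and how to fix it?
Bug: INNER JOIN drops authors rows that have no matching novels rows

Fix: Switch to LEFT JOIN to retain unmatched parent rows

Corrected query:
SELECT p.name, COUNT(c.id) FROM authors p LEFT JOIN novels c ON c.author_id = p.id GROUP BY p.name

Result:
name    | COUNT(c.id)
--------+------------
Atwood  | 5          
Austen  | 2          
Borges  | 0          
Tolkien | 1          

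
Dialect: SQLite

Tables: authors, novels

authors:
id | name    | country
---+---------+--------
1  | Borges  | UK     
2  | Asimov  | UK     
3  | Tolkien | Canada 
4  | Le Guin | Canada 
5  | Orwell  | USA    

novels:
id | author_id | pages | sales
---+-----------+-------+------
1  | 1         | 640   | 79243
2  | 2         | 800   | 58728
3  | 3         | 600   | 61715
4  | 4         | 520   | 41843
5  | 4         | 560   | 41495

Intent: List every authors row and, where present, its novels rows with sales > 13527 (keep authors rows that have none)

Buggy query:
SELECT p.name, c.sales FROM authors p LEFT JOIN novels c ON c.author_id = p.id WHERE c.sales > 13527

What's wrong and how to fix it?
Bug: A WHERE condition on the right-hand table after LEFT JOIN drops unmatched parents

Fix: Move the right-table condition into the ON clause so unmatched parents are kept

Corrected query:
SELECT p.name, c.sales FROM authors p LEFT JOIN novels c ON c.author_id = p.id AND c.sales > 13527

Result:
name    | sales
--------+------
Borges  | 79243
Asimov  | 58728
Tolkien | 61715
Le Guin | 41495
Le Guin | 41843
Orwell  | NULL 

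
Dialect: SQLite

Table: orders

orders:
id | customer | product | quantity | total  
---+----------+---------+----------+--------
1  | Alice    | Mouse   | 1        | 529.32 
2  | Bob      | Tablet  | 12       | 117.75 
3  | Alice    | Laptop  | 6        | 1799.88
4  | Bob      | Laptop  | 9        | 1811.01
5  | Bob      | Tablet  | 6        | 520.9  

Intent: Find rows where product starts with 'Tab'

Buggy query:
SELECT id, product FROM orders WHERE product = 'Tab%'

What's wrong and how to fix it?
Bug: Wildcards only work with LIKE; '=' treats '%' as a literal character

Fix: Replace '=' with LIKE so 'Tab%' is treated as a pattern

Corrected query:
SELECT id, product FROM orders WHERE product LIKE 'Tab%'

Result:
id | product
---+--------
2  | Tablet 
5  | Tablet 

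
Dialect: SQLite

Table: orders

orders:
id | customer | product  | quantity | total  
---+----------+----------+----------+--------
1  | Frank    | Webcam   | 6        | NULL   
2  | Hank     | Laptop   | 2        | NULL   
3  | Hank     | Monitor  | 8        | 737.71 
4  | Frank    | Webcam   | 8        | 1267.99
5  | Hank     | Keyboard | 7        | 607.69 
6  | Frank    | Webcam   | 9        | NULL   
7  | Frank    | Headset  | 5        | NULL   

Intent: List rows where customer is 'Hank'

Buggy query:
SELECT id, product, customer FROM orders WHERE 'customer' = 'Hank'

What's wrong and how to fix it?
Bug: Single quotes denote string literals in SQL; the column name is being compared as a constant string

Fix: Remove the quotes around the column name (or use double quotes for an identifier)

Corrected query:
SELECT id, product, customer FROM orders WHERE customer = 'Hank'

Result:
id | product  | customer
---+----------+---------
2  | Laptop   | Hank    
3  | Monitor  | Hank    
5  | Keyboard | Hank    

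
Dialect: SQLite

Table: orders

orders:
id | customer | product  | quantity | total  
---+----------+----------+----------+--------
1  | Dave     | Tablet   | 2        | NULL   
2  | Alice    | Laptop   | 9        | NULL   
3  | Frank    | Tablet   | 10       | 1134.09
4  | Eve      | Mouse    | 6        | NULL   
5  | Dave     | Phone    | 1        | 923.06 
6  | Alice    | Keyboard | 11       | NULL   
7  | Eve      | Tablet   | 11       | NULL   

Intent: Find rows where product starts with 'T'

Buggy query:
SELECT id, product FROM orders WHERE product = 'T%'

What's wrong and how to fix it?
Bug: '=' compares the literal string including the % character; pattern matching needs LIKE

Fix: Replace '=' with LIKE so 'T%' is treated as a pattern

Corrected query:
SELECT id, product FROM orders WHERE product LIKE 'T%'

Result:
id | product
---+--------
1  | Tablet 
3  | Tablet 
7  | Tablet 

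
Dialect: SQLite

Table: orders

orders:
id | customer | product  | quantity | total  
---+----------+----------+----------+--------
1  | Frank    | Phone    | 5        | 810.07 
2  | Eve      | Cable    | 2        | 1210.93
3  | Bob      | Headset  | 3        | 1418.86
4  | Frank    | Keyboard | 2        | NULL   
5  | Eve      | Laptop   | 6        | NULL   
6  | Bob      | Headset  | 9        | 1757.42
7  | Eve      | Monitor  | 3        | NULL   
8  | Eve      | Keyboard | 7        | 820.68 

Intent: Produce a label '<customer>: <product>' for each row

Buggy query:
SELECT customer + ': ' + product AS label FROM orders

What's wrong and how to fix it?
Bug: SQLite uses || for string concatenation; + coerces text to numbers (yielding 0)

Fix: Use the || operator for string concatenation

Corrected query:
SELECT customer || ': ' || product AS label FROM orders

Result:
label          
---------------
Frank: Phone   
Eve: Cable     
Bob: Headset   
Frank: Keyboard
Eve: Laptop    
Bob: Headset   
Eve: Monitor   
Eve: Keyboard  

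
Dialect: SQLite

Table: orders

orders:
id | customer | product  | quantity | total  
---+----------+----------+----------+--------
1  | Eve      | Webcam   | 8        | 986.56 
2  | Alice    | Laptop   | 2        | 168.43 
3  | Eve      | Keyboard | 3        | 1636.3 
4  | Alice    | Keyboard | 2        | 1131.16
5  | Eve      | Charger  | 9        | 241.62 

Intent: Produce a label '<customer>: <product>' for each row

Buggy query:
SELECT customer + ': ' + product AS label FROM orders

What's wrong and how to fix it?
Bug: SQLite uses || for string concatenation; + coerces text to numbers (yielding 0)

Fix: Replace + with || to concatenate text

Corrected query:
SELECT customer || ': ' || product AS label FROM orders

Result:
label          
---------------
Eve: Webcam    
Alice: Laptop  
Eve: Keyboard  
Alice: Keyboard
Eve: Charger   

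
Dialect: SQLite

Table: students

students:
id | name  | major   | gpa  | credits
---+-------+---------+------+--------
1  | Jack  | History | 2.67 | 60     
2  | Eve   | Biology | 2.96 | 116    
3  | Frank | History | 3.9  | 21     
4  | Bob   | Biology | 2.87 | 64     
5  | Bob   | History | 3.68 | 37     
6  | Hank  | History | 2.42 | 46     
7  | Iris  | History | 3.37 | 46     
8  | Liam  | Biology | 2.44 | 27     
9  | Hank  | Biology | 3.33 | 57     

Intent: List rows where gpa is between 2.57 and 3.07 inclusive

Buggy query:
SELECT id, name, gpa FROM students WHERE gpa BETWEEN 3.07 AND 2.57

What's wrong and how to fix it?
Bug: The bounds are reversed; BETWEEN a AND b requires a <= b to match anything

Fix: Swap the bounds so the smaller value comes first

Corrected query:
SELECT id, name, gpa FROM students WHERE gpa BETWEEN 2.57 AND 3.07

Result:
id | name | gpa 
---+------+-----
1  | Jack | 2.67
2  | Eve  | 2.96
4  | Bob  | 2.87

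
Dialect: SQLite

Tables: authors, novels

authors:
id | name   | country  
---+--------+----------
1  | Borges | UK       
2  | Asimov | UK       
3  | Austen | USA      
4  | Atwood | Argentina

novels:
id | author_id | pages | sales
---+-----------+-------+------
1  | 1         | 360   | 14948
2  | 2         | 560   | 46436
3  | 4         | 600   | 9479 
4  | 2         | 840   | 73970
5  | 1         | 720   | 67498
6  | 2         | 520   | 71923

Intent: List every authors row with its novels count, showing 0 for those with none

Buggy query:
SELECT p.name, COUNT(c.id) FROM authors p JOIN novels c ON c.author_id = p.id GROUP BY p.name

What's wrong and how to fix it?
Bug: An inner join excludes parents with zero children

Fix: Switch to LEFT JOIN to retain unmatched parent rows

Corrected query:
SELECT p.name, COUNT(c.id) FROM authors p LEFT JOIN novels c ON c.author_id = p.id GROUP BY p.name

Result:
name   | COUNT(c.id)
-------+------------
Asimov | 3          
Atwood | 1          
Austen | 0          
Borges | 2          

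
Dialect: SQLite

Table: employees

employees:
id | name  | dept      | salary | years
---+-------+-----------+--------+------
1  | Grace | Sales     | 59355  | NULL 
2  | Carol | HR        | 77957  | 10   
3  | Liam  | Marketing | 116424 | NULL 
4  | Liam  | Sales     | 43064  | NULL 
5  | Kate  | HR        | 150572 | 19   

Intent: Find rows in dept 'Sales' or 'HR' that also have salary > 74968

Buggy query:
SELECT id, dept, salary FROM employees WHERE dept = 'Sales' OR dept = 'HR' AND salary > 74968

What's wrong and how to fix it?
Bug: Without parentheses, AND is evaluated before OR, so the salary filter only applies to the 'HR' branch

Fix: Group the OR with parentheses (or use IN), then AND the threshold

Corrected query:
SELECT id, dept, salary FROM employees WHERE (dept = 'Sales' OR dept = 'HR') AND salary > 74968

Result:
id | dept | salary
---+------+-------
2  | HR   | 77957 
5  | HR   | 150572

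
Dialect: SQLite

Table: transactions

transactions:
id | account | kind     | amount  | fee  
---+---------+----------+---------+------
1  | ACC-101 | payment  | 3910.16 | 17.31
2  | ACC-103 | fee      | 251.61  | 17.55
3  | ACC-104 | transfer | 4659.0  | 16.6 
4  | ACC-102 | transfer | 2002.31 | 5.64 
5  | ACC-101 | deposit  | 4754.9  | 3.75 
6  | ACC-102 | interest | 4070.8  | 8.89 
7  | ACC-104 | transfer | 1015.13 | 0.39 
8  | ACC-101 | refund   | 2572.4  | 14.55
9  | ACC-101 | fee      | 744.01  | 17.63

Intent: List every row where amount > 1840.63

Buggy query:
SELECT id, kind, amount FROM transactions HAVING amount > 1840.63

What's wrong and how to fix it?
Bug: This is a non-aggregate query (no GROUP BY, no aggregates), so in SQLite the HAVING clause is invalid here; a row-level condition belongs in WHERE

Fix: Replace HAVING with WHERE since the condition applies to individual rows

Corrected query:
SELECT id, kind, amount FROM transactions WHERE amount > 1840.63

Result:
id | kind     | amount 
---+----------+--------
1  | payment  | 3910.16
3  | transfer | 4659   
4  | transfer | 2002.31
5  | deposit  | 4754.9 
6  | interest | 4070.8 
8  | refund   | 2572.4 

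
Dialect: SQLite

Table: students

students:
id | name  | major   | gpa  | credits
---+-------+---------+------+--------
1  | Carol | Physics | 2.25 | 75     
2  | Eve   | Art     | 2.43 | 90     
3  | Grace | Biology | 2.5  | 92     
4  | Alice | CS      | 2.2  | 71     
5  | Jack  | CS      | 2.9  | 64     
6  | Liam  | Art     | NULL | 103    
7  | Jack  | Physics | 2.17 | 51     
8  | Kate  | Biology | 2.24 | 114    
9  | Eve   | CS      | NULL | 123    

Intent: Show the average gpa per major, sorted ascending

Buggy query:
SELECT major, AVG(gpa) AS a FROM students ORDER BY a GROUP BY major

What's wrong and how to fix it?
Bug: GROUP BY must precede ORDER BY

Fix: Reorder: SELECT … FROM … GROUP BY … ORDER BY …

Corrected query:
SELECT major, AVG(gpa) AS a FROM students GROUP BY major ORDER BY a

Result:
major   | a   
--------+-----
Physics | 2.21
Biology | 2.37
Art     | 2.43
CS      | 2.55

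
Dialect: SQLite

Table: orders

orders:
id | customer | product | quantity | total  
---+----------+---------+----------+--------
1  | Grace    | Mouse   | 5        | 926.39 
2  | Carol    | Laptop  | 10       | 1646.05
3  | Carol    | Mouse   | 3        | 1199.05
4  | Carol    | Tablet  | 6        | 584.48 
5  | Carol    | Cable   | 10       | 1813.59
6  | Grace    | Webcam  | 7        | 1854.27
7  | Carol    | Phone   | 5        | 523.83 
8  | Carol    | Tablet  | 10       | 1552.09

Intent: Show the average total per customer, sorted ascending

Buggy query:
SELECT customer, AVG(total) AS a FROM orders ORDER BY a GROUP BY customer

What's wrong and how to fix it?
Bug: GROUP BY must precede ORDER BY

Fix: Move ORDER BY to the end, after GROUP BY

Corrected query:
SELECT customer, AVG(total) AS a FROM orders GROUP BY customer ORDER BY a

Result:
customer | a          
---------+------------
Carol    | 1219.848333
Grace    | 1390.33    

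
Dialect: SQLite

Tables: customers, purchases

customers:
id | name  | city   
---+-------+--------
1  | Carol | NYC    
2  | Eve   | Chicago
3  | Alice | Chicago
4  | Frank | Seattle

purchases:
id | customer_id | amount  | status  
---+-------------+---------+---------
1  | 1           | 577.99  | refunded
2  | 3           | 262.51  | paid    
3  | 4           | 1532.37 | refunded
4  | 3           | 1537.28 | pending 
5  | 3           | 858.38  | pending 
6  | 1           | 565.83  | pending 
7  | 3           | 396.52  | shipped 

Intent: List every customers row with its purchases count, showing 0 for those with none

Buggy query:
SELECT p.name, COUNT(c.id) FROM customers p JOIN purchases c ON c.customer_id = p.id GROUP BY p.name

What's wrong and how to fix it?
Bug: INNER JOIN drops customers rows that have no matching purchases rows

Fix: Use LEFT JOIN so parents without children still appear (COUNT(c.id) gives 0)

Corrected query:
SELECT p.name, COUNT(c.id) FROM customers p LEFT JOIN purchases c ON c.customer_id = p.id GROUP BY p.name

Result:
name  | COUNT(c.id)
------+------------
Alice | 4          
Carol | 2          
Eve   | 0          
Frank | 1          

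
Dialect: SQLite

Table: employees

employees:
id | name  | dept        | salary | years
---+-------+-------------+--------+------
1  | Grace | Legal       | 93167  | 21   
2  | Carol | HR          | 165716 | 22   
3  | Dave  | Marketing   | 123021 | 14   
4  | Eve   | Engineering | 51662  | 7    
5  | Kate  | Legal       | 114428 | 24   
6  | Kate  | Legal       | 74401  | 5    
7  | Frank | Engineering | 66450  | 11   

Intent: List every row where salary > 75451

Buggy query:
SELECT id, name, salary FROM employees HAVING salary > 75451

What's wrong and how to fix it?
Bug: HAVING filters the output of aggregation, but this query has no GROUP BY and no aggregate functions, so SQLite rejects it (HAVING clause on a non-aggregate query); the condition here is per row

Fix: Replace HAVING with WHERE since the condition applies to individual rows

Corrected query:
SELECT id, name, salary FROM employees WHERE salary > 75451

Result:
id | name  | salary
---+-------+-------
1  | Grace | 93167 
2  | Carol | 165716
3  | Dave  | 123021
5  | Kate  | 114428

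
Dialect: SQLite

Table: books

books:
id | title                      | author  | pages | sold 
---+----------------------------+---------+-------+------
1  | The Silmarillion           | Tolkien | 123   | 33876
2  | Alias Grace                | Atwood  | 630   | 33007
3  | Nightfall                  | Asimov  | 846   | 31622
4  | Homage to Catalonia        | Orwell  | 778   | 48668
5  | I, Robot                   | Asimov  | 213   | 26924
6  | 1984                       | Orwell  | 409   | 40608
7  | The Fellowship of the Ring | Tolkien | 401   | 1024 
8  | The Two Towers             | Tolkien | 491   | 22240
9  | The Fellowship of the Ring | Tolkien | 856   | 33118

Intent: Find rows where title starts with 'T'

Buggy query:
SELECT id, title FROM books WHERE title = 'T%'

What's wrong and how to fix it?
Bug: Wildcards only work with LIKE; '=' treats '%' as a literal character

Fix: Replace '=' with LIKE so 'T%' is treated as a pattern

Corrected query:
SELECT id, title FROM books WHERE title LIKE 'T%'

Result:
id | title                     
---+---------------------------
1  | The Silmarillion          
7  | The Fellowship of the Ring
8  | The Two Towers            
9  | The Fellowship of the Ring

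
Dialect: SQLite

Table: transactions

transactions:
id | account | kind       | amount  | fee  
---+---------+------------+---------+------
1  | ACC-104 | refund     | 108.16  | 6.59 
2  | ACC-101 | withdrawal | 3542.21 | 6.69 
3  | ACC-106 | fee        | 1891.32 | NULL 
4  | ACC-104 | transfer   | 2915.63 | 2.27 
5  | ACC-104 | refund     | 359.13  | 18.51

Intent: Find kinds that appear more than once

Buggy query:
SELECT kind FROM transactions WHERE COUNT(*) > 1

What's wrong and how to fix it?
Bug: WHERE can't reference COUNT(*); aggregates are computed after WHERE

Fix: GROUP BY kind, then filter groups with HAVING COUNT(*) > 1

Corrected query:
SELECT kind FROM transactions GROUP BY kind HAVING COUNT(*) > 1

Result:
kind  
------
refund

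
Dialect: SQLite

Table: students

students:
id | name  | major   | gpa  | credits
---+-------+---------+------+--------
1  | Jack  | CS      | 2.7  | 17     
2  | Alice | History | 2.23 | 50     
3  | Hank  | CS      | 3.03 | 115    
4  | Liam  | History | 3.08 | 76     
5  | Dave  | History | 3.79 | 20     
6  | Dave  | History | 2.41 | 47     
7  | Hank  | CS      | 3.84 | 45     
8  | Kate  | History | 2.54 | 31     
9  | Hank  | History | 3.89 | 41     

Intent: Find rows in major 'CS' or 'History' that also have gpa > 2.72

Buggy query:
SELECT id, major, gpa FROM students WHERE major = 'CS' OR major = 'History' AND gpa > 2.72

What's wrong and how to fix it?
Bug: AND binds tighter than OR, so this parses as major = 'CS' OR (major = 'History' AND gpa > 2.72)

Fix: Add parentheses around the OR so the AND applies to both alternatives

Corrected query:
SELECT id, major, gpa FROM students WHERE (major = 'CS' OR major = 'History') AND gpa > 2.72

Result:
id | major   | gpa 
---+---------+-----
3  | CS      | 3.03
4  | History | 3.08
5  | History | 3.79
7  | CS      | 3.84
9  | History | 3.89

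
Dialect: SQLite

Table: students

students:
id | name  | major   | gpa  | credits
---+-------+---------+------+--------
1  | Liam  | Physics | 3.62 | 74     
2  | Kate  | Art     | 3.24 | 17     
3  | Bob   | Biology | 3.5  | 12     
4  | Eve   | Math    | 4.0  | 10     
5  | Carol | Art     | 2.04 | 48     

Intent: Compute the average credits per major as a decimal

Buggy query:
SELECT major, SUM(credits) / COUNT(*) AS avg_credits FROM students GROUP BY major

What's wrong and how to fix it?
Bug: Both operands are integers, so '/' performs integer division and truncates

Fix: Cast one side to REAL so the division keeps the fractional part

Corrected query:
SELECT major, SUM(credits) * 1.0 / COUNT(*) AS avg_credits FROM students GROUP BY major

Result:
major   | avg_credits
--------+------------
Art     | 32.5       
Biology | 12         
Math    | 10         
Physics | 74         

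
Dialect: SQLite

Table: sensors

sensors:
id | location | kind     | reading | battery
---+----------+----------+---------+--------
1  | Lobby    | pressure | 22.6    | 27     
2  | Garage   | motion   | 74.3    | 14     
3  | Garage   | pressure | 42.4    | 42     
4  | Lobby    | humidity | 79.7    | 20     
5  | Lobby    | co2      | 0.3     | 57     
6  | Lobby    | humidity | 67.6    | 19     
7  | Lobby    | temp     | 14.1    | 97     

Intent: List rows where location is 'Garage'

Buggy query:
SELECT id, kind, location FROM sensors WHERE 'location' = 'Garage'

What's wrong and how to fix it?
Bug: Single quotes denote string literals in SQL; the column name is being compared as a constant string

Fix: Remove the quotes around the column name (or use double quotes for an identifier)

Corrected query:
SELECT id, kind, location FROM sensors WHERE location = 'Garage'

Result:
id | kind     | location
---+----------+---------
2  | motion   | Garage  
3  | pressure | Garage  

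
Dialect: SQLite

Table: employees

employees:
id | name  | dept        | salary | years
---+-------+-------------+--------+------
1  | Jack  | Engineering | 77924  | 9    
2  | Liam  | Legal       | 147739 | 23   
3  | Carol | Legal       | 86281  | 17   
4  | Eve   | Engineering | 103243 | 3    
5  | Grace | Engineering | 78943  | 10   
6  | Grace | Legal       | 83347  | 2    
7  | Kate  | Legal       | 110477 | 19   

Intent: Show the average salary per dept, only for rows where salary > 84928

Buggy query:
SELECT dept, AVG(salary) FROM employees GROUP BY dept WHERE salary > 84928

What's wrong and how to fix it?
Bug: Row-level WHERE must come before GROUP BY in the clause order

Fix: Place WHERE between FROM and GROUP BY

Corrected query:
SELECT dept, AVG(salary) FROM employees WHERE salary > 84928 GROUP BY dept

Result:
dept        | AVG(salary)  
------------+--------------
Engineering | 103243       
Legal       | 114832.333333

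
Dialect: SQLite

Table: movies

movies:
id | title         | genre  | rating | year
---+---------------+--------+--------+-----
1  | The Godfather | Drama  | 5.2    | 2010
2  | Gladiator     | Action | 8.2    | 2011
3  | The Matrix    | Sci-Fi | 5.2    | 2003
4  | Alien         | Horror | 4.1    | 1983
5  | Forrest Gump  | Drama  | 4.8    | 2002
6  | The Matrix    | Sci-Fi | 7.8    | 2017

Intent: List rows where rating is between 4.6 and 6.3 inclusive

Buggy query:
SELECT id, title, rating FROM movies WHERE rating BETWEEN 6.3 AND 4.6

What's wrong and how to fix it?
Bug: The bounds are reversed; BETWEEN a AND b requires a <= b to match anything

Fix: Swap the bounds so the smaller value comes first

Corrected query:
SELECT id, title, rating FROM movies WHERE rating BETWEEN 4.6 AND 6.3

Result:
id | title         | rating
---+---------------+-------
1  | The Godfather | 5.2   
3  | The Matrix    | 5.2   
5  | Forrest Gump  | 4.8   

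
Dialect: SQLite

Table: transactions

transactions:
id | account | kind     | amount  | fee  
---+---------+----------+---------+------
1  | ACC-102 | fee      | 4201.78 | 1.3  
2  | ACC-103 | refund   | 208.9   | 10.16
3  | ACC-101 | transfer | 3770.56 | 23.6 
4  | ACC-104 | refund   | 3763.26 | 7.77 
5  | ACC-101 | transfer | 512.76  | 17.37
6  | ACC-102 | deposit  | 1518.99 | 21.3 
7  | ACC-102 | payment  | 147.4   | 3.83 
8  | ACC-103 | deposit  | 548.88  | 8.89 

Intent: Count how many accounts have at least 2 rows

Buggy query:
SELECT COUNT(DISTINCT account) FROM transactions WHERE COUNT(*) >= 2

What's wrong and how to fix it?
Bug: WHERE filters individual rows, not groups, so a group-level COUNT is invalid there

Fix: Group first with HAVING COUNT(*) >= 2, then COUNT the resulting groups

Corrected query:
SELECT COUNT(*) FROM (SELECT account FROM transactions GROUP BY account HAVING COUNT(*) >= 2)

Result:
COUNT(*)
--------
3       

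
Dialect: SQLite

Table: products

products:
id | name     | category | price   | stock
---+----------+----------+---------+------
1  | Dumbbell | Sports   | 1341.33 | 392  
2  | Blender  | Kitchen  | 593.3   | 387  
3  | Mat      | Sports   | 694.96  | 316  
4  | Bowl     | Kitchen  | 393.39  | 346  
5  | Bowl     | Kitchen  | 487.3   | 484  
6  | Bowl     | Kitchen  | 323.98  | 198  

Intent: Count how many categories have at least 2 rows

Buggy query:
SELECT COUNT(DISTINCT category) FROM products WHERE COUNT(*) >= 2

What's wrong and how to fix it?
Bug: WHERE filters individual rows, not groups, so a group-level COUNT is invalid there

Fix: Use a subquery that GROUPs and filters with HAVING, then count its rows

Corrected query:
SELECT COUNT(*) FROM (SELECT category FROM products GROUP BY category HAVING COUNT(*) >= 2)

Result:
COUNT(*)
--------
2       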